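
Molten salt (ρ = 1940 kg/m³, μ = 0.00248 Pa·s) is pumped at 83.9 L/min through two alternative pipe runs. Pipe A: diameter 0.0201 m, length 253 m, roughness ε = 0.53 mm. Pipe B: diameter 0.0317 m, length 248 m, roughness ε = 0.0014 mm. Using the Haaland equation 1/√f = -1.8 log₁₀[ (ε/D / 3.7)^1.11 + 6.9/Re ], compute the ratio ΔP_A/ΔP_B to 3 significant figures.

ΔP_A/ΔP_B ≈ 25.5

Pipe A: V = Q/A = 0.001398/0.0003173 = 4.407 m/s; Re = 6.929e+04; ε/D = 0.0264; Haaland → f = 0.05481; ΔP_A = f(L/D)(ρV²/2) = 1.3e+07 Pa.
Pipe B: V = Q/A = 0.001398/0.0007892 = 1.772 m/s; Re = 4.394e+04; ε/D = 4.42e-05; Haaland → f = 0.02144; ΔP_B = f(L/D)(ρV²/2) = 5.106e+05 Pa.
ΔP_A/ΔP_B = 1.3e+07/5.106e+05 = 25.5.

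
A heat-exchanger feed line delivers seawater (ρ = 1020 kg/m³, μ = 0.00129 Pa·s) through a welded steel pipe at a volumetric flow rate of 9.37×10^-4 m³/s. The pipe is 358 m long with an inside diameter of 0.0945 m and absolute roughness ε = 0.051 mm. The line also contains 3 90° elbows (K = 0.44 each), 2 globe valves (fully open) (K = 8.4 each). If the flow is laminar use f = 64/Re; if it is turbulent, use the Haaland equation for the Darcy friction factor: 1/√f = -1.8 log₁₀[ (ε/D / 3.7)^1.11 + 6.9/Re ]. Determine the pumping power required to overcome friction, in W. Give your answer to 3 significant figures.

Cross-sectional area A = πD²/4 = π(0.0945)²/4 = 0.007014 m²; mean velocity V = Q/A = 0.000937/0.007014 = 0.1336 m/s.
Reynolds number Re = ρVD/μ = 1020 · 0.1336 · 0.0945 / 0.00129 = 9982.
Re > 4000 → turbulent. Relative roughness ε/D = 5.1e-05/0.0945 = 0.00054. Haaland: 1/√f = -1.8 log₁₀[(0.00054/3.7)^1.11 + 6.9/9982] = -1.8 log₁₀[5.52e-05 + 0.000691] = 5.629, so f = 0.03156.
Total minor-loss coefficient ΣK = 3·0.44 + 2·8.4 = 18.1.
ΔP = [f·L/D + ΣK]·(ρV²/2) = [0.03156·358/0.0945 + 18.1]·(1020·0.1336²/2) = [119.6 + 18.1]·9.102 = 1253 Pa.
Pumping power P = QΔP = 0.000937·1253 = 1.174 W = 1.17 W.

P ≈ 1.17 W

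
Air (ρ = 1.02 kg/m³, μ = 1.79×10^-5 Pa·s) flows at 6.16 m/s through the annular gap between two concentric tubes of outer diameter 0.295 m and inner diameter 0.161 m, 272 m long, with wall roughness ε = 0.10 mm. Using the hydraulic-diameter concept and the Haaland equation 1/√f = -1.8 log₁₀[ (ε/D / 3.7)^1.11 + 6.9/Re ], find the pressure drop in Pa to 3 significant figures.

ΔP ≈ 912 Pa

Hydraulic diameter D_h = 4A/P = D_o - D_i = 0.295 - 0.161 = 0.134 m.
Re = ρVD_h/μ = 1.02·6.16·0.134/1.79e-05 = 4.704e+04.
ε/D_h = 0.0001/0.134 = 0.000746; Haaland gives 1/√f = -1.8 log₁₀[7.91e-05+0.000147] = 6.563, so f = 0.02321.
ΔP = f(L/D_h)(ρV²/2) = 0.02321·272/0.134·19.35 = 911.9 Pa.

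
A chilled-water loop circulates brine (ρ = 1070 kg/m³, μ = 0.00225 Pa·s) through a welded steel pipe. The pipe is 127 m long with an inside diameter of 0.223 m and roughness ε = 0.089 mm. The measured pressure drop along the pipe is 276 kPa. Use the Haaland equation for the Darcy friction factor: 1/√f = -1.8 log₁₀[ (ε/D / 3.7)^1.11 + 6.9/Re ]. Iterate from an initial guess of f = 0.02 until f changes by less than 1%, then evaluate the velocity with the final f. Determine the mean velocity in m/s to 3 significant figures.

Rearranging Darcy-Weisbach: V = √(2·ΔP·D/(f·L·ρ)). With ε/D = 8.9e-05/0.223 = 0.000399, iterate starting from f = 0.02:
  f = 0.02 → V = √(2·2.76e+05·0.223/(0.02·127·1070)) = 6.73 m/s; Re = ρVD/μ = 7.137e+05; f → 0.01663
  f = 0.01663 → V = 7.381 m/s; Re = 7.827e+05; f → 0.01657
Converged (Δf/f < 1%). With the final f = 0.01657: V = √(2·2.76e+05·0.223/(0.01657·127·1070)) = 7.394 m/s.

V ≈ 7.39 m/s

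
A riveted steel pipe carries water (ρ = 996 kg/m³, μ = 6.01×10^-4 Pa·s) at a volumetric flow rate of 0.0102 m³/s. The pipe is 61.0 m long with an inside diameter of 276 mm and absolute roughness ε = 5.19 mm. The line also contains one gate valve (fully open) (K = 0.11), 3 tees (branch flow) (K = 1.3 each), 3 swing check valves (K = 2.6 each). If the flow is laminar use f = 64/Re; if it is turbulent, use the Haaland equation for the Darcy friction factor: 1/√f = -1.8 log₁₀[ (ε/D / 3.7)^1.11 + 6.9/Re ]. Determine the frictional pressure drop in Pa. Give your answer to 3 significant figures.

ΔP ≈ 325 Pa

Cross-sectional area A = πD²/4 = π(0.276)²/4 = 0.05983 m²; mean velocity V = Q/A = 0.0102/0.05983 = 0.1705 m/s.
Reynolds number Re = ρVD/μ = 996 · 0.1705 · 0.276 / 0.000601 = 7.798e+04.
Re > 4000 → turbulent. Relative roughness ε/D = 0.00519/0.276 = 0.0188. Haaland: 1/√f = -1.8 log₁₀[(0.0188/3.7)^1.11 + 6.9/7.798e+04] = -1.8 log₁₀[0.00284 + 8.85e-05] = 4.559, so f = 0.04811.
Total minor-loss coefficient ΣK = 1·0.11 + 3·1.3 + 3·2.6 = 11.8.
ΔP = [f·L/D + ΣK]·(ρV²/2) = [0.04811·61/0.276 + 11.8]·(996·0.1705²/2) = [10.63 + 11.8]·14.47 = 324.8 Pa.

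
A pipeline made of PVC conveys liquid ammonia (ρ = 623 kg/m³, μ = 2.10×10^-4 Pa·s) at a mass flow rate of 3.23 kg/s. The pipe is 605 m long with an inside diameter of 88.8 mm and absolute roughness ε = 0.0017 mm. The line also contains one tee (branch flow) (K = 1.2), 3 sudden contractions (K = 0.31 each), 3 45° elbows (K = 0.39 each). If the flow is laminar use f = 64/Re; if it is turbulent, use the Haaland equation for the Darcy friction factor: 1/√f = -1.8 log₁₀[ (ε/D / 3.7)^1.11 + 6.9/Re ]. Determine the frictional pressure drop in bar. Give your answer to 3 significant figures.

ΔP ≈ 0.235 bar

A = πD²/4 = π(0.0888)²/4 = 0.006193 m²; mean velocity V = ṁ/(ρA) = 3.23/(623 · 0.006193) = 0.8371 m/s.
Reynolds number Re = ρVD/μ = 623 · 0.8371 · 0.0888 / 0.00021 = 2.205e+05.
Re > 4000 → turbulent. Relative roughness ε/D = 1.7e-06/0.0888 = 1.91e-05. Haaland: 1/√f = -1.8 log₁₀[(1.91e-05/3.7)^1.11 + 6.9/2.205e+05] = -1.8 log₁₀[1.36e-06 + 3.13e-05] = 8.075, so f = 0.01534.
Total minor-loss coefficient ΣK = 1·1.2 + 3·0.31 + 3·0.39 = 3.3.
ΔP = [f·L/D + ΣK]·(ρV²/2) = [0.01534·605/0.0888 + 3.3]·(623·0.8371²/2) = [104.5 + 3.3]·218.3 = 2.353e+04 Pa.
ΔP = 2.353e+04 Pa = 0.235 bar.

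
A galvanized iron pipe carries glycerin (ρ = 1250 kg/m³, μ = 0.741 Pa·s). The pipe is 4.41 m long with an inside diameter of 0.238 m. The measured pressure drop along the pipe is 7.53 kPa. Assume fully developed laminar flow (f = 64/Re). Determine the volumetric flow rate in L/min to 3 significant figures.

For laminar flow, f = 64/Re with Re = ρVD/μ, so Darcy-Weisbach reduces to ΔP = 32μLV/D². Solving for V: V = ΔP·D²/(32μL) = 7530·(0.238)²/(32·0.741·4.41) = 4.079 m/s.
Check: Re = ρVD/μ = 1250·4.079·0.238/0.741 = 1638 < 2300, so the laminar assumption holds.
Q = V·A = 4.079·(π/4·0.238²) = 0.1815 m³/s = 10900 L/min.

Q ≈ 10900 L/min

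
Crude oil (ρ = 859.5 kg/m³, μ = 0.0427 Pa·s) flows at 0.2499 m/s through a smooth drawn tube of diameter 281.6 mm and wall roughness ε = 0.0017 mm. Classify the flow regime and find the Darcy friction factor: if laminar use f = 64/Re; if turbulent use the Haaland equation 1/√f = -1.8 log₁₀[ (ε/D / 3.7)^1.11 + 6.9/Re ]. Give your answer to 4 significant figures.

Re = ρVD/μ = 859.5·0.2499·0.2816/0.0427 = 1417.
Re < 2300 → laminar, so f = 64/Re = 0.04518 (roughness is irrelevant in laminar flow).

f ≈ 0.04518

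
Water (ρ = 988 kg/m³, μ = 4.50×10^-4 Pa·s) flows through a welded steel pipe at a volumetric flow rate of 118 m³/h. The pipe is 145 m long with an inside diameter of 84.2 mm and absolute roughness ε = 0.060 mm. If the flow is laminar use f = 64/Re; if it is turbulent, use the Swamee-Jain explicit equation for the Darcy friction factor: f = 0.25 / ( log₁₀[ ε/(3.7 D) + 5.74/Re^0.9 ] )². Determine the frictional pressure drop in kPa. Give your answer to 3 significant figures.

Q = 118 m³/h = 118/3600 = 0.03278 m³/s.
Cross-sectional area A = πD²/4 = π(0.0842)²/4 = 0.005568 m²; mean velocity V = Q/A = 0.03278/0.005568 = 5.887 m/s.
Reynolds number Re = ρVD/μ = 988 · 5.887 · 0.0842 / 0.00045 = 1.088e+06.
Re > 4000 → turbulent. Relative roughness ε/D = 6e-05/0.0842 = 0.000713. Swamee-Jain: f = 0.25/(log₁₀[0.000713/3.7 + 5.74/1.088e+06^0.9])² = 0.25/(log₁₀[0.000193 + 2.12e-05])² = 0.25/(-3.67)² = 0.01856.
Darcy-Weisbach: ΔP = f(L/D)(ρV²/2) = 0.01856·(145/0.0842)·(988·5.887²/2) = 0.01856·1722·1.712e+04 = 5.472e+05 Pa.
ΔP = 5.472e+05 Pa = 547 kPa.

ΔP ≈ 547 kPa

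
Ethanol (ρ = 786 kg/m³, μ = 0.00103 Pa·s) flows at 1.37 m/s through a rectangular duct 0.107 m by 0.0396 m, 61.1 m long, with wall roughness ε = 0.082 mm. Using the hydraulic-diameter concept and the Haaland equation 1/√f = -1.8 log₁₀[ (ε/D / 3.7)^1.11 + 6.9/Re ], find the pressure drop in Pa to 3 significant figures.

ΔP ≈ 19000 Pa

Hydraulic diameter D_h = 4A/P = 4·(0.107·0.0396)/(2·(0.107+0.0396)) = 0.01695/0.2932 = 0.05781 m.
Re = ρVD_h/μ = 786·1.37·0.05781/0.00103 = 6.043e+04.
ε/D_h = 8.2e-05/0.05781 = 0.00142; Haaland gives 1/√f = -1.8 log₁₀[0.000161+0.000114] = 6.408, so f = 0.02436.
ΔP = f(L/D_h)(ρV²/2) = 0.02436·61.1/0.05781·737.6 = 1.899e+04 Pa.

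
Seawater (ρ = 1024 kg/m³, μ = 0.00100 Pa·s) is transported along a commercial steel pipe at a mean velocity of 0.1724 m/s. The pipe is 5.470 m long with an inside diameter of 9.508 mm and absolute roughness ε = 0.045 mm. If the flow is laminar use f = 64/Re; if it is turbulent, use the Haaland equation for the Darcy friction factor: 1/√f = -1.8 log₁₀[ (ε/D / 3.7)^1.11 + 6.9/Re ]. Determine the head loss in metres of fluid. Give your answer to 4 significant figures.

h_f ≈ 0.03323 m

Reynolds number Re = ρVD/μ = 1024 · 0.1724 · 0.009508 / 0.001 = 1679.
Re < 2300 → laminar flow, so f = 64/Re = 64/1679 = 0.03813 (the turbulent correlation is not needed).
Darcy-Weisbach: ΔP = f(L/D)(ρV²/2) = 0.03813·(5.47/0.009508)·(1024·0.1724²/2) = 0.03813·575.3·15.22 = 333.8 Pa.
Head loss h_f = ΔP/(ρg) = 333.8/(1024·9.81) = 0.03323 m.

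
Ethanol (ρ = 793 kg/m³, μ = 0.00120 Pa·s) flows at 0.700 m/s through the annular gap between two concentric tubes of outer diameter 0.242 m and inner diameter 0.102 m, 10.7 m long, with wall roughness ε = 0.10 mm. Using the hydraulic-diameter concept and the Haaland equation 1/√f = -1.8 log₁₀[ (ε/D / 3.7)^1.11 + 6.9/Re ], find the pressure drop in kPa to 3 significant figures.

Hydraulic diameter D_h = 4A/P = D_o - D_i = 0.242 - 0.102 = 0.14 m.
Re = ρVD_h/μ = 793·0.7·0.14/0.0012 = 6.476e+04.
ε/D_h = 0.0001/0.14 = 0.000714; Haaland gives 1/√f = -1.8 log₁₀[7.54e-05+0.000107] = 6.732, so f = 0.02206.
ΔP = f(L/D_h)(ρV²/2) = 0.02206·10.7/0.14·194.3 = 327.6 Pa.
ΔP = 0.328 kPa.

ΔP ≈ 0.328 kPa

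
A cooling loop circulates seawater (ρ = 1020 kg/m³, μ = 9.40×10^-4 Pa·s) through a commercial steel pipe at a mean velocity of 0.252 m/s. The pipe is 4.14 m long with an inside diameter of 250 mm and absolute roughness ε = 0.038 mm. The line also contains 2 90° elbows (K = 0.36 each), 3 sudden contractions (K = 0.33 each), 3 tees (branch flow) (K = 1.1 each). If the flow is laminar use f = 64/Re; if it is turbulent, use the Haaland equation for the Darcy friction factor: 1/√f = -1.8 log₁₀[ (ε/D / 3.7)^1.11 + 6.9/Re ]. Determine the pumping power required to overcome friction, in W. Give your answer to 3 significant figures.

Reynolds number Re = ρVD/μ = 1020 · 0.252 · 0.25 / 0.00094 = 6.836e+04.
Re > 4000 → turbulent. Relative roughness ε/D = 3.8e-05/0.25 = 0.000152. Haaland: 1/√f = -1.8 log₁₀[(0.000152/3.7)^1.11 + 6.9/6.836e+04] = -1.8 log₁₀[1.35e-05 + 0.000101] = 7.094, so f = 0.01987.
Total minor-loss coefficient ΣK = 2·0.36 + 3·0.33 + 3·1.1 = 5.01.
ΔP = [f·L/D + ΣK]·(ρV²/2) = [0.01987·4.14/0.25 + 5.01]·(1020·0.252²/2) = [0.329 + 5.01]·32.39 = 172.9 Pa.
Q = V·A = 0.252·0.04909 = 0.01237 m³/s.
Pumping power P = QΔP = 0.01237·172.9 = 2.139 W = 2.14 W.

P ≈ 2.14 W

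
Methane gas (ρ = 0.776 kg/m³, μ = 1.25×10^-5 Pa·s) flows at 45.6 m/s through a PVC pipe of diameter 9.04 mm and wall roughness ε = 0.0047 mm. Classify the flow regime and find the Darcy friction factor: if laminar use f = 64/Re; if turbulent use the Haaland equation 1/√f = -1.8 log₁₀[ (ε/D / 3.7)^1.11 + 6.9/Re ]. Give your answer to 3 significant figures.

f ≈ 0.0253

Re = ρVD/μ = 0.776·45.6·0.00904/1.25e-05 = 2.559e+04.
Re > 4000 → turbulent. ε/D = 4.7e-06/0.00904 = 0.00052; Haaland: 1/√f = -1.8 log₁₀[5.3e-05 + 0.00027] = 6.284, so f = 0.02532.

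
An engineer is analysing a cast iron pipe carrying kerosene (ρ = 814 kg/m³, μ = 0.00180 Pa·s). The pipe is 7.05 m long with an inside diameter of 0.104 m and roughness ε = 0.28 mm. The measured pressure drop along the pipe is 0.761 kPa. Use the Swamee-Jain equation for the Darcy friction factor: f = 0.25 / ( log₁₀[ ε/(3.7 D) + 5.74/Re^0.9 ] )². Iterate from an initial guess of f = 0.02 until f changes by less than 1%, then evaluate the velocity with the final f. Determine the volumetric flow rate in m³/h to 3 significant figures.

Q ≈ 30.1 m³/h

Rearranging Darcy-Weisbach: V = √(2·ΔP·D/(f·L·ρ)). With ε/D = 0.00028/0.104 = 0.00269, iterate starting from f = 0.02:
  f = 0.02 → V = √(2·761·0.104/(0.02·7.05·814)) = 1.174 m/s; Re = ρVD/μ = 5.523e+04; f → 0.02808
  f = 0.02808 → V = 0.9912 m/s; Re = 4.662e+04; f → 0.02847
  f = 0.02847 → V = 0.9843 m/s; Re = 4.629e+04; f → 0.02849
Converged (Δf/f < 1%). With the final f = 0.02849: V = √(2·761·0.104/(0.02849·7.05·814)) = 0.984 m/s.
Q = V·A = 0.984·(π/4·0.104²) = 0.008359 m³/s = 30.1 m³/h.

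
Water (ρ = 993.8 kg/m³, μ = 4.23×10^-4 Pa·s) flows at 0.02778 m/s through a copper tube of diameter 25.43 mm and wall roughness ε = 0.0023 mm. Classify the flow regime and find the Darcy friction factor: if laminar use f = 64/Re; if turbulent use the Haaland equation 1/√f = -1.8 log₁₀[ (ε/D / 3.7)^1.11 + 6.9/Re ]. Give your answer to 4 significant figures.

Re = ρVD/μ = 993.8·0.02778·0.02543/0.000423 = 1660.
Re < 2300 → laminar, so f = 64/Re = 0.03856 (roughness is irrelevant in laminar flow).

f ≈ 0.03856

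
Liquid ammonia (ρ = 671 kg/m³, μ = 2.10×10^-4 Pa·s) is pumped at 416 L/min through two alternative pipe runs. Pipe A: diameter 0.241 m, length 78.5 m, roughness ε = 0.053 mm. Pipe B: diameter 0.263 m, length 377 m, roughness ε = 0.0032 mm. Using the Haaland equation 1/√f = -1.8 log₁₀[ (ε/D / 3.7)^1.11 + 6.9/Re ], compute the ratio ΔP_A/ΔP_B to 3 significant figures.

Pipe A: V = Q/A = 0.006933/0.04562 = 0.152 m/s; Re = 1.17e+05; ε/D = 0.00022; Haaland → f = 0.01836; ΔP_A = f(L/D)(ρV²/2) = 46.34 Pa.
Pipe B: V = Q/A = 0.006933/0.05433 = 0.1276 m/s; Re = 1.073e+05; ε/D = 1.22e-05; Haaland → f = 0.01761; ΔP_B = f(L/D)(ρV²/2) = 138 Pa.
ΔP_A/ΔP_B = 46.34/138 = 0.336.

ΔP_A/ΔP_B ≈ 0.336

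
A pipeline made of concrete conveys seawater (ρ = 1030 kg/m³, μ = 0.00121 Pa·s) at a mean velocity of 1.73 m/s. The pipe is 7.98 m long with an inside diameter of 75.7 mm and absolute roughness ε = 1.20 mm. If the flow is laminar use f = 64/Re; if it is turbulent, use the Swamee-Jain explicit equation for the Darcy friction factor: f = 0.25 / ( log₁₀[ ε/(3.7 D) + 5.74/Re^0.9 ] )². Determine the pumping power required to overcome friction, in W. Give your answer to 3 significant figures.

Reynolds number Re = ρVD/μ = 1030 · 1.73 · 0.0757 / 0.00121 = 1.115e+05.
Re > 4000 → turbulent. Relative roughness ε/D = 0.0012/0.0757 = 0.0159. Swamee-Jain: f = 0.25/(log₁₀[0.0159/3.7 + 5.74/1.115e+05^0.9])² = 0.25/(log₁₀[0.00428 + 0.000165])² = 0.25/(-2.352)² = 0.0452.
Darcy-Weisbach: ΔP = f(L/D)(ρV²/2) = 0.0452·(7.98/0.0757)·(1030·1.73²/2) = 0.0452·105.4·1541 = 7345 Pa.
Q = V·A = 1.73·0.004501 = 0.007786 m³/s.
Pumping power P = QΔP = 0.007786·7345 = 57.19 W = 57.2 W.

P ≈ 57.2 W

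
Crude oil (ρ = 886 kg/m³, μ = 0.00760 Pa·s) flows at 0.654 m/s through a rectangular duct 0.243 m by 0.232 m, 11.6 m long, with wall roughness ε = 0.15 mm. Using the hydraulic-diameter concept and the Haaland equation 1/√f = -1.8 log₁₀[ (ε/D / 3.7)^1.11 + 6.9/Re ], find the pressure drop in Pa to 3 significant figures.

ΔP ≈ 255 Pa

Hydraulic diameter D_h = 4A/P = 4·(0.243·0.232)/(2·(0.243+0.232)) = 0.2255/0.95 = 0.2374 m.
Re = ρVD_h/μ = 886·0.654·0.2374/0.0076 = 1.81e+04.
ε/D_h = 0.00015/0.2374 = 0.000632; Haaland gives 1/√f = -1.8 log₁₀[6.58e-05+0.000381] = 6.029, so f = 0.02751.
ΔP = f(L/D_h)(ρV²/2) = 0.02751·11.6/0.2374·189.5 = 254.7 Pa.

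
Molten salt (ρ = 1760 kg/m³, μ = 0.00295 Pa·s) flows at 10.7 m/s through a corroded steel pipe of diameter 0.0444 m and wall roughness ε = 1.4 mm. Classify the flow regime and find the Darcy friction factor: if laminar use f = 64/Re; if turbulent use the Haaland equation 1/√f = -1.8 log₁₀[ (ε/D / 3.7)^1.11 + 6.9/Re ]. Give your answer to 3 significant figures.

f ≈ 0.0586

Re = ρVD/μ = 1760·10.7·0.0444/0.00295 = 2.834e+05.
Re > 4000 → turbulent. ε/D = 0.0014/0.0444 = 0.0315; Haaland: 1/√f = -1.8 log₁₀[0.00505 + 2.43e-05] = 4.131, so f = 0.0586.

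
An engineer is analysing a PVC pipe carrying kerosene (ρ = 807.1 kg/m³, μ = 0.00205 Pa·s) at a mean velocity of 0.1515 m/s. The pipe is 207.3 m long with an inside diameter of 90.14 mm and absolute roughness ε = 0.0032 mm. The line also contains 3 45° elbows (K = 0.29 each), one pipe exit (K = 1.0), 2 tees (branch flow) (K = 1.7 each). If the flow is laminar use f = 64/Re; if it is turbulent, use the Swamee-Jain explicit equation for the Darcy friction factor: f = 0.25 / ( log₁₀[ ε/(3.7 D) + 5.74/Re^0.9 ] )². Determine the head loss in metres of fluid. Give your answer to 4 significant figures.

Reynolds number Re = ρVD/μ = 807.1 · 0.1515 · 0.09014 / 0.00205 = 5377.
Re > 4000 → turbulent. Relative roughness ε/D = 3.2e-06/0.09014 = 3.55e-05. Swamee-Jain: f = 0.25/(log₁₀[3.55e-05/3.7 + 5.74/5377^0.9])² = 0.25/(log₁₀[9.59e-06 + 0.00252])² = 0.25/(-2.597)² = 0.03707.
Total minor-loss coefficient ΣK = 3·0.29 + 1·1 + 2·1.7 = 5.27.
ΔP = [f·L/D + ΣK]·(ρV²/2) = [0.03707·207.3/0.09014 + 5.27]·(807.1·0.1515²/2) = [85.25 + 5.27]·9.262 = 838.5 Pa.
Head loss h_f = ΔP/(ρg) = 838.5/(807.1·9.81) = 0.1059 m.

h_f ≈ 0.1059 m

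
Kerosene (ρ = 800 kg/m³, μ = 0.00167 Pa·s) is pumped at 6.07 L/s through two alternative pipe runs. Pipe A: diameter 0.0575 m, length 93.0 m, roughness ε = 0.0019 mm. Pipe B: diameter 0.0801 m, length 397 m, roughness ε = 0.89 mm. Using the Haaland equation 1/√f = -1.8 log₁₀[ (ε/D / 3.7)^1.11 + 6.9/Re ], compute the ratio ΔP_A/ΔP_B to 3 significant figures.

Pipe A: V = Q/A = 0.00607/0.002597 = 2.338 m/s; Re = 6.439e+04; ε/D = 3.3e-05; Haaland → f = 0.01968; ΔP_A = f(L/D)(ρV²/2) = 6.958e+04 Pa.
Pipe B: V = Q/A = 0.00607/0.005039 = 1.205 m/s; Re = 4.622e+04; ε/D = 0.0111; Haaland → f = 0.04049; ΔP_B = f(L/D)(ρV²/2) = 1.165e+05 Pa.
ΔP_A/ΔP_B = 6.958e+04/1.165e+05 = 0.597.

ΔP_A/ΔP_B ≈ 0.597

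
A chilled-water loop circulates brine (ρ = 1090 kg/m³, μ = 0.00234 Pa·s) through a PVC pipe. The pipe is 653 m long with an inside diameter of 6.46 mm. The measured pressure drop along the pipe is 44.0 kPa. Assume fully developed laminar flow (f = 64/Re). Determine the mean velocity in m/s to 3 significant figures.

For laminar flow, f = 64/Re with Re = ρVD/μ, so Darcy-Weisbach reduces to ΔP = 32μLV/D². Solving for V: V = ΔP·D²/(32μL) = 4.4e+04·(0.00646)²/(32·0.00234·653) = 0.03755 m/s.
Check: Re = ρVD/μ = 1090·0.03755·0.00646/0.00234 = 113 < 2300, so the laminar assumption holds.

V ≈ 0.0376 m/s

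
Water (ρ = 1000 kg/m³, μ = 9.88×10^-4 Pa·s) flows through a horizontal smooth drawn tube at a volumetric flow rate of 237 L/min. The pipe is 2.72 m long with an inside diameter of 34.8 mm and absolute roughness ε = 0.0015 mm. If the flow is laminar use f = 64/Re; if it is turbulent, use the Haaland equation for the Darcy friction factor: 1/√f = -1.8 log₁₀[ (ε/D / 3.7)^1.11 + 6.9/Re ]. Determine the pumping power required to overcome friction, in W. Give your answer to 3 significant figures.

Q = 237 L/min = 237/60000 = 0.00395 m³/s.
Cross-sectional area A = πD²/4 = π(0.0348)²/4 = 0.0009511 m²; mean velocity V = Q/A = 0.00395/0.0009511 = 4.153 m/s.
Reynolds number Re = ρVD/μ = 1000 · 4.153 · 0.0348 / 0.000988 = 1.463e+05.
Re > 4000 → turbulent. Relative roughness ε/D = 1.5e-06/0.0348 = 4.31e-05. Haaland: 1/√f = -1.8 log₁₀[(4.31e-05/3.7)^1.11 + 6.9/1.463e+05] = -1.8 log₁₀[3.34e-06 + 4.72e-05] = 7.734, so f = 0.01672.
Darcy-Weisbach: ΔP = f(L/D)(ρV²/2) = 0.01672·(2.72/0.0348)·(1000·4.153²/2) = 0.01672·78.16·8623 = 1.127e+04 Pa.
Pumping power P = QΔP = 0.00395·1.127e+04 = 44.51 W = 44.5 W.

P ≈ 44.5 W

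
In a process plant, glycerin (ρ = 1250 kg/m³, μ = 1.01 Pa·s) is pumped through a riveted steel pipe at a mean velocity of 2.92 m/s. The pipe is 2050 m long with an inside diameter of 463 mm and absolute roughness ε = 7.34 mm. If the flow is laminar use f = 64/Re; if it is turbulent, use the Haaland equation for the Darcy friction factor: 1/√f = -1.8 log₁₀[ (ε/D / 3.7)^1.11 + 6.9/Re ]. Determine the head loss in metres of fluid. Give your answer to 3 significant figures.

h_f ≈ 73.6 m

Reynolds number Re = ρVD/μ = 1250 · 2.92 · 0.463 / 1.01 = 1673.
Re < 2300 → laminar flow, so f = 64/Re = 64/1673 = 0.03825 (the turbulent correlation is not needed).
Darcy-Weisbach: ΔP = f(L/D)(ρV²/2) = 0.03825·(2050/0.463)·(1250·2.92²/2) = 0.03825·4428·5329 = 9.025e+05 Pa.
Head loss h_f = ΔP/(ρg) = 9.025e+05/(1250·9.81) = 73.6 m.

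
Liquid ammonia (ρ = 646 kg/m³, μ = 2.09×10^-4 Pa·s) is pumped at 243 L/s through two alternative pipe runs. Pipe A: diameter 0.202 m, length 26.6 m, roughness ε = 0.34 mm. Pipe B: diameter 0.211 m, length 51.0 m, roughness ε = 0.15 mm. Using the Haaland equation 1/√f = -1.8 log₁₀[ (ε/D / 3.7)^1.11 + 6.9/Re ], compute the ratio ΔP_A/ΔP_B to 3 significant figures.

ΔP_A/ΔP_B ≈ 0.800

Pipe A: V = Q/A = 0.243/0.03205 = 7.583 m/s; Re = 4.734e+06; ε/D = 0.00168; Haaland → f = 0.02247; ΔP_A = f(L/D)(ρV²/2) = 5.494e+04 Pa.
Pipe B: V = Q/A = 0.243/0.03497 = 6.949 m/s; Re = 4.532e+06; ε/D = 0.000711; Haaland → f = 0.01821; ΔP_B = f(L/D)(ρV²/2) = 6.868e+04 Pa.
ΔP_A/ΔP_B = 5.494e+04/6.868e+04 = 0.800.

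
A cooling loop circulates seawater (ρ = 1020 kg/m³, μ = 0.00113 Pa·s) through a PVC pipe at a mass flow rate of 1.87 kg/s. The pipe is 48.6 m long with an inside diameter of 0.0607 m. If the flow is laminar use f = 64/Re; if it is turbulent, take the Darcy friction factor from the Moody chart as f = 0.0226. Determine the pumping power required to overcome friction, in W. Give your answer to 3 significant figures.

P ≈ 6.79 W

A = πD²/4 = π(0.0607)²/4 = 0.002894 m²; mean velocity V = ṁ/(ρA) = 1.87/(1020 · 0.002894) = 0.6335 m/s.
Reynolds number Re = ρVD/μ = 1020 · 0.6335 · 0.0607 / 0.00113 = 3.471e+04.
Re > 4000 → turbulent; use the Moody-chart value f = 0.0226.
Darcy-Weisbach: ΔP = f(L/D)(ρV²/2) = 0.0226·(48.6/0.0607)·(1020·0.6335²/2) = 0.0226·800.7·204.7 = 3704 Pa.
Q = ṁ/ρ = 1.87/1020 = 0.001833 m³/s.
Pumping power P = QΔP = 0.001833·3704 = 6.791 W = 6.79 W.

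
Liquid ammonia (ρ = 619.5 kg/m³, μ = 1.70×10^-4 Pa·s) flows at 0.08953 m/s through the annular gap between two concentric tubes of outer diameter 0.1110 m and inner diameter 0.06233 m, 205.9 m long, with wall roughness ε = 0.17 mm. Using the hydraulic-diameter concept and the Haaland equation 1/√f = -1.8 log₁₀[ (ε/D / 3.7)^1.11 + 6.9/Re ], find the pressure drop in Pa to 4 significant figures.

Hydraulic diameter D_h = 4A/P = D_o - D_i = 0.111 - 0.06233 = 0.04867 m.
Re = ρVD_h/μ = 619.5·0.08953·0.04867/0.00017 = 1.588e+04.
ε/D_h = 0.00017/0.04867 = 0.00349; Haaland gives 1/√f = -1.8 log₁₀[0.000439+0.000435] = 5.506, so f = 0.03299.
ΔP = f(L/D_h)(ρV²/2) = 0.03299·205.9/0.04867·2.483 = 346.5 Pa.

ΔP ≈ 346.5 Pa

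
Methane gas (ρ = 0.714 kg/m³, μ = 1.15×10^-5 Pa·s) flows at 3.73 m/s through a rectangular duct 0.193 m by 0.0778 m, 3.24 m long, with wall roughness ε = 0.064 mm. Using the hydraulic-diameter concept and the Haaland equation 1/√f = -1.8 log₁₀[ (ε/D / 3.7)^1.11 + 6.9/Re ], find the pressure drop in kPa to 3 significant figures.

Hydraulic diameter D_h = 4A/P = 4·(0.193·0.0778)/(2·(0.193+0.0778)) = 0.06006/0.5416 = 0.1109 m.
Re = ρVD_h/μ = 0.714·3.73·0.1109/1.15e-05 = 2.568e+04.
ε/D_h = 6.4e-05/0.1109 = 0.000577; Haaland gives 1/√f = -1.8 log₁₀[5.95e-05+0.000269] = 6.271, so f = 0.02543.
ΔP = f(L/D_h)(ρV²/2) = 0.02543·3.24/0.1109·4.967 = 3.69 Pa.
ΔP = 0.00369 kPa.

ΔP ≈ 0.00369 kPa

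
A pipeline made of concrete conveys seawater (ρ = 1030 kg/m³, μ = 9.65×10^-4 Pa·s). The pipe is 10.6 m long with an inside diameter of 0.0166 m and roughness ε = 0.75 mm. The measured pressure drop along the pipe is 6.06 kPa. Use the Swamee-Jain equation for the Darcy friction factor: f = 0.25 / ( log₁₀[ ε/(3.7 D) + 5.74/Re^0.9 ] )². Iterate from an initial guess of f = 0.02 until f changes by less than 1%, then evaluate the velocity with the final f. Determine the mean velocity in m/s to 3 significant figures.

V ≈ 0.505 m/s

Rearranging Darcy-Weisbach: V = √(2·ΔP·D/(f·L·ρ)). With ε/D = 0.00075/0.0166 = 0.0452, iterate starting from f = 0.02:
  f = 0.02 → V = √(2·6060·0.0166/(0.02·10.6·1030)) = 0.9599 m/s; Re = ρVD/μ = 1.701e+04; f → 0.07054
  f = 0.07054 → V = 0.5111 m/s; Re = 9056; f → 0.07222
  f = 0.07222 → V = 0.5051 m/s; Re = 8950; f → 0.07226
Converged (Δf/f < 1%). With the final f = 0.07226: V = √(2·6060·0.0166/(0.07226·10.6·1030)) = 0.505 m/s.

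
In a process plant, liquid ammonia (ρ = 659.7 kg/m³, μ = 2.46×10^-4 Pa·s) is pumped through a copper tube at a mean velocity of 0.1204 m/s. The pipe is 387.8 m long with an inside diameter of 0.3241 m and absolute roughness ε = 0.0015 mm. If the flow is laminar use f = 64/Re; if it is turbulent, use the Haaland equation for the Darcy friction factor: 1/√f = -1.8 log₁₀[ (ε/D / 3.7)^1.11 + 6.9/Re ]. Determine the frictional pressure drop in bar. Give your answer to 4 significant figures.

Reynolds number Re = ρVD/μ = 659.7 · 0.1204 · 0.3241 / 0.000246 = 1.046e+05.
Re > 4000 → turbulent. Relative roughness ε/D = 1.5e-06/0.3241 = 4.63e-06. Haaland: 1/√f = -1.8 log₁₀[(4.63e-06/3.7)^1.11 + 6.9/1.046e+05] = -1.8 log₁₀[2.8e-07 + 6.59e-05] = 7.522, so f = 0.01767.
Darcy-Weisbach: ΔP = f(L/D)(ρV²/2) = 0.01767·(387.8/0.3241)·(659.7·0.1204²/2) = 0.01767·1197·4.782 = 101.1 Pa.
ΔP = 101.1 Pa = 0.001011 bar.

ΔP ≈ 0.001011 bar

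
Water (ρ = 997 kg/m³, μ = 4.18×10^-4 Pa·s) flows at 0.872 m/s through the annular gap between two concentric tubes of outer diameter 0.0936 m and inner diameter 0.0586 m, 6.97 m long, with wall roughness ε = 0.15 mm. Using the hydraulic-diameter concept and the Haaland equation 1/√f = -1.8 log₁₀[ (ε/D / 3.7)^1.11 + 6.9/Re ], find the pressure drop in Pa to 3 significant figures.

Hydraulic diameter D_h = 4A/P = D_o - D_i = 0.0936 - 0.0586 = 0.035 m.
Re = ρVD_h/μ = 997·0.872·0.035/0.000418 = 7.28e+04.
ε/D_h = 0.00015/0.035 = 0.00429; Haaland gives 1/√f = -1.8 log₁₀[0.000551+9.48e-05] = 5.742, so f = 0.03033.
ΔP = f(L/D_h)(ρV²/2) = 0.03033·6.97/0.035·379.1 = 2289 Pa.

ΔP ≈ 2290 Pa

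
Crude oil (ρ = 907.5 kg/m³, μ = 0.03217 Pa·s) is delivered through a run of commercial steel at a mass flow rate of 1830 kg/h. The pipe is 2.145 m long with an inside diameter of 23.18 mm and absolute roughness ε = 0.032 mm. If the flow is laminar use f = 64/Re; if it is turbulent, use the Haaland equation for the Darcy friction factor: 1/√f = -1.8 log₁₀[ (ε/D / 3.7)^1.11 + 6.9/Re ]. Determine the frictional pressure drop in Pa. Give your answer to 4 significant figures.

ṁ = 1830 kg/h = 1830/3600 = 0.5083 kg/s.
A = πD²/4 = π(0.02318)²/4 = 0.000422 m²; mean velocity V = ṁ/(ρA) = 0.5083/(907.5 · 0.000422) = 1.327 m/s.
Reynolds number Re = ρVD/μ = 907.5 · 1.327 · 0.02318 / 0.0322 = 867.9.
Re < 2300 → laminar flow, so f = 64/Re = 64/867.9 = 0.07374 (the turbulent correlation is not needed).
Darcy-Weisbach: ΔP = f(L/D)(ρV²/2) = 0.07374·(2.145/0.02318)·(907.5·1.327²/2) = 0.07374·92.54·799.4 = 5455 Pa.

ΔP ≈ 5455 Pa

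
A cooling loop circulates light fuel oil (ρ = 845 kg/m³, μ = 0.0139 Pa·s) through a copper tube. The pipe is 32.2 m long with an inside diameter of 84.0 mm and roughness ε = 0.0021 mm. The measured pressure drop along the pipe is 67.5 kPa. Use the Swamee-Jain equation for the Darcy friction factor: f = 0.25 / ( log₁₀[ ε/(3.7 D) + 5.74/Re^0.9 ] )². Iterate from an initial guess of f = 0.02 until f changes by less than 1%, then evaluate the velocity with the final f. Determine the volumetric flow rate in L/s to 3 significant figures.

Q ≈ 22.3 L/s

Rearranging Darcy-Weisbach: V = √(2·ΔP·D/(f·L·ρ)). With ε/D = 2.1e-06/0.084 = 2.5e-05, iterate starting from f = 0.02:
  f = 0.02 → V = √(2·6.75e+04·0.084/(0.02·32.2·845)) = 4.565 m/s; Re = ρVD/μ = 2.331e+04; f → 0.02492
  f = 0.02492 → V = 4.09 m/s; Re = 2.088e+04; f → 0.0256
  f = 0.0256 → V = 4.035 m/s; Re = 2.06e+04; f → 0.02569
Converged (Δf/f < 1%). With the final f = 0.02569: V = √(2·6.75e+04·0.084/(0.02569·32.2·845)) = 4.028 m/s.
Q = V·A = 4.028·(π/4·0.084²) = 0.02232 m³/s = 22.3 L/s.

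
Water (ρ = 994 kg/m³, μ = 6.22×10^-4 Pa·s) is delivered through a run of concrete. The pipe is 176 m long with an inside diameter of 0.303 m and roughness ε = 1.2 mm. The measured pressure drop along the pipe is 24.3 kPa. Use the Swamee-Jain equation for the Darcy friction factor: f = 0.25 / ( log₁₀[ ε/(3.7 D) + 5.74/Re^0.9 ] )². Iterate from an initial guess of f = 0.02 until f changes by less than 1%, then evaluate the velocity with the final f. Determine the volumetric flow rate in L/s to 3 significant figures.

Q ≈ 124 L/s

Rearranging Darcy-Weisbach: V = √(2·ΔP·D/(f·L·ρ)). With ε/D = 0.0012/0.303 = 0.00396, iterate starting from f = 0.02:
  f = 0.02 → V = √(2·2.43e+04·0.303/(0.02·176·994)) = 2.052 m/s; Re = ρVD/μ = 9.934e+05; f → 0.02851
  f = 0.02851 → V = 1.718 m/s; Re = 8.32e+05; f → 0.02854
Converged (Δf/f < 1%). With the final f = 0.02854: V = √(2·2.43e+04·0.303/(0.02854·176·994)) = 1.717 m/s.
Q = V·A = 1.717·(π/4·0.303²) = 0.1238 m³/s = 124 L/s.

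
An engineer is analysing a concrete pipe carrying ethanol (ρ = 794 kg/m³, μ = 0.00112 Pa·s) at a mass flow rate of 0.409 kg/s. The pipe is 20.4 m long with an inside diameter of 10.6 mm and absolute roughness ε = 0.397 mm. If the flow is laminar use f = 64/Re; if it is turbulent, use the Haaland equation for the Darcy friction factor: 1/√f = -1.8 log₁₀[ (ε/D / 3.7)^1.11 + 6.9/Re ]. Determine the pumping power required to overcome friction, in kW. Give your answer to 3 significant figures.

A = πD²/4 = π(0.0106)²/4 = 8.825e-05 m²; mean velocity V = ṁ/(ρA) = 0.409/(794 · 8.825e-05) = 5.837 m/s.
Reynolds number Re = ρVD/μ = 794 · 5.837 · 0.0106 / 0.00112 = 4.386e+04.
Re > 4000 → turbulent. Relative roughness ε/D = 0.000397/0.0106 = 0.0375. Haaland: 1/√f = -1.8 log₁₀[(0.0375/3.7)^1.11 + 6.9/4.386e+04] = -1.8 log₁₀[0.00611 + 0.000157] = 3.966, so f = 0.06359.
Darcy-Weisbach: ΔP = f(L/D)(ρV²/2) = 0.06359·(20.4/0.0106)·(794·5.837²/2) = 0.06359·1925·1.353e+04 = 1.655e+06 Pa.
Q = ṁ/ρ = 0.409/794 = 0.0005151 m³/s.
Pumping power P = QΔP = 0.0005151·1.655e+06 = 852.7 W = 0.853 kW.

P ≈ 0.853 kW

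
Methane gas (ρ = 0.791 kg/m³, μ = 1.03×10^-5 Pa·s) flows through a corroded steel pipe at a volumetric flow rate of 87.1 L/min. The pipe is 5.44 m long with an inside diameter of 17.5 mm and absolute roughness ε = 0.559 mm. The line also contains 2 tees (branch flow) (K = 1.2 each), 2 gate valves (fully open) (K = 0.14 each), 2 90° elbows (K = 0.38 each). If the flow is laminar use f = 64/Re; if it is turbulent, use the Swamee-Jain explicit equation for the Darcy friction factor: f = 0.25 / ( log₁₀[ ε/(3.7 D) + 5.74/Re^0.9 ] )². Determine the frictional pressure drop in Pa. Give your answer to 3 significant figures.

ΔP ≈ 334 Pa

Q = 87.1 L/min = 87.1/60000 = 0.001452 m³/s.
Cross-sectional area A = πD²/4 = π(0.0175)²/4 = 0.0002405 m²; mean velocity V = Q/A = 0.001452/0.0002405 = 6.035 m/s.
Reynolds number Re = ρVD/μ = 0.791 · 6.035 · 0.0175 / 1.03e-05 = 8111.
Re > 4000 → turbulent. Relative roughness ε/D = 0.000559/0.0175 = 0.0319. Swamee-Jain: f = 0.25/(log₁₀[0.0319/3.7 + 5.74/8111^0.9])² = 0.25/(log₁₀[0.00863 + 0.00174])² = 0.25/(-1.984)² = 0.06351.
Total minor-loss coefficient ΣK = 2·1.2 + 2·0.14 + 2·0.38 = 3.44.
ΔP = [f·L/D + ΣK]·(ρV²/2) = [0.06351·5.44/0.0175 + 3.44]·(0.791·6.035²/2) = [19.74 + 3.44]·14.41 = 334 Pa.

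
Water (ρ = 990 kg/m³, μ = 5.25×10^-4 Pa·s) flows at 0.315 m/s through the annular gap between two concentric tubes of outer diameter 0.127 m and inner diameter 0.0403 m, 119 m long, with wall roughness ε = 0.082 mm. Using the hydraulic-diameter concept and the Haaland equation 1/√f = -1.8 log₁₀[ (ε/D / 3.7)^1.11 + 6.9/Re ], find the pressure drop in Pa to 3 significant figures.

Hydraulic diameter D_h = 4A/P = D_o - D_i = 0.127 - 0.0403 = 0.0867 m.
Re = ρVD_h/μ = 990·0.315·0.0867/0.000525 = 5.15e+04.
ε/D_h = 8.2e-05/0.0867 = 0.000946; Haaland gives 1/√f = -1.8 log₁₀[0.000103+0.000134] = 6.526, so f = 0.02348.
ΔP = f(L/D_h)(ρV²/2) = 0.02348·119/0.0867·49.12 = 1583 Pa.

ΔP ≈ 1580 Pa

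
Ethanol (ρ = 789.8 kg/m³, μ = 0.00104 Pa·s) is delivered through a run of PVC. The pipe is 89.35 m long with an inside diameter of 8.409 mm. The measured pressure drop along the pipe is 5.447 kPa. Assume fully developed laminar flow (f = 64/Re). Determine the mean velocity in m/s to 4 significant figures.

V ≈ 0.1295 m/s

For laminar flow, f = 64/Re with Re = ρVD/μ, so Darcy-Weisbach reduces to ΔP = 32μLV/D². Solving for V: V = ΔP·D²/(32μL) = 5447·(0.008409)²/(32·0.00104·89.35) = 0.1295 m/s.
Check: Re = ρVD/μ = 789.8·0.1295·0.008409/0.00104 = 827.2 < 2300, so the laminar assumption holds.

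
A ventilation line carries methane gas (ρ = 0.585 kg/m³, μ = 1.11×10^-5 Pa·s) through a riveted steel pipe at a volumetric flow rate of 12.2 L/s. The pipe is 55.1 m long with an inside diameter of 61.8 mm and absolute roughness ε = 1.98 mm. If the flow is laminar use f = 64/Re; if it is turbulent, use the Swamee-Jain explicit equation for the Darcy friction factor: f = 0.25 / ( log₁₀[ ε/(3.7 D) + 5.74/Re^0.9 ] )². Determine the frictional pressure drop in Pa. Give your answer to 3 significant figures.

Q = 12.2 L/s = 12.2/1000 = 0.0122 m³/s.
Cross-sectional area A = πD²/4 = π(0.0618)²/4 = 0.003 m²; mean velocity V = Q/A = 0.0122/0.003 = 4.067 m/s.
Reynolds number Re = ρVD/μ = 0.585 · 4.067 · 0.0618 / 1.11e-05 = 1.325e+04.
Re > 4000 → turbulent. Relative roughness ε/D = 0.00198/0.0618 = 0.032. Swamee-Jain: f = 0.25/(log₁₀[0.032/3.7 + 5.74/1.325e+04^0.9])² = 0.25/(log₁₀[0.00866 + 0.00112])² = 0.25/(-2.01)² = 0.0619.
Darcy-Weisbach: ΔP = f(L/D)(ρV²/2) = 0.0619·(55.1/0.0618)·(0.585·4.067²/2) = 0.0619·891.6·4.839 = 267 Pa.

ΔP ≈ 267 Pa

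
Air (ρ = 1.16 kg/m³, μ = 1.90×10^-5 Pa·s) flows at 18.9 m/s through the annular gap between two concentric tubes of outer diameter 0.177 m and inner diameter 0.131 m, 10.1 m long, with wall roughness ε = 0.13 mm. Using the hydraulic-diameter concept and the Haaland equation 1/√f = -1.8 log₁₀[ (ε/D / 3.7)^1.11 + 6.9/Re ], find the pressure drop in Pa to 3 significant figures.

Hydraulic diameter D_h = 4A/P = D_o - D_i = 0.177 - 0.131 = 0.046 m.
Re = ρVD_h/μ = 1.16·18.9·0.046/1.9e-05 = 5.308e+04.
ε/D_h = 0.00013/0.046 = 0.00283; Haaland gives 1/√f = -1.8 log₁₀[0.000347+0.00013] = 5.979, so f = 0.02797.
ΔP = f(L/D_h)(ρV²/2) = 0.02797·10.1/0.046·207.2 = 1273 Pa.

ΔP ≈ 1270 Pa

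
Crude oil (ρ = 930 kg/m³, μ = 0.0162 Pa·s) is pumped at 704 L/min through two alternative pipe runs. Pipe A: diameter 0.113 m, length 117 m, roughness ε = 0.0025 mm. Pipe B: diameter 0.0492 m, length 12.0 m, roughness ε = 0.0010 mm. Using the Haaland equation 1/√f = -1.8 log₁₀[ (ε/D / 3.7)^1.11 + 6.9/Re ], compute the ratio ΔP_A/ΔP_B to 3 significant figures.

ΔP_A/ΔP_B ≈ 0.191

Pipe A: V = Q/A = 0.01173/0.01003 = 1.17 m/s; Re = 7590; ε/D = 2.21e-05; Haaland → f = 0.03338; ΔP_A = f(L/D)(ρV²/2) = 2.2e+04 Pa.
Pipe B: V = Q/A = 0.01173/0.001901 = 6.172 m/s; Re = 1.743e+04; ε/D = 2.03e-05; Haaland → f = 0.02669; ΔP_B = f(L/D)(ρV²/2) = 1.153e+05 Pa.
ΔP_A/ΔP_B = 2.2e+04/1.153e+05 = 0.191.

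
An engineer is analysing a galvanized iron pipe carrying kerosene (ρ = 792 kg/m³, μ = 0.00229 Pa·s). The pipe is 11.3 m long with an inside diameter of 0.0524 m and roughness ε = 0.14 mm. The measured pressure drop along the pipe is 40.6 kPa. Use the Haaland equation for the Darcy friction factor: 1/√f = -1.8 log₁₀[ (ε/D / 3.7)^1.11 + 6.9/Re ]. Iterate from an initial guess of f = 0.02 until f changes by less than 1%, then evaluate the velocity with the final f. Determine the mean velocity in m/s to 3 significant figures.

Rearranging Darcy-Weisbach: V = √(2·ΔP·D/(f·L·ρ)). With ε/D = 0.00014/0.0524 = 0.00267, iterate starting from f = 0.02:
  f = 0.02 → V = √(2·4.06e+04·0.0524/(0.02·11.3·792)) = 4.876 m/s; Re = ρVD/μ = 8.836e+04; f → 0.0268
  f = 0.0268 → V = 4.212 m/s; Re = 7.633e+04; f → 0.02701
Converged (Δf/f < 1%). With the final f = 0.02701: V = √(2·4.06e+04·0.0524/(0.02701·11.3·792)) = 4.196 m/s.

V ≈ 4.20 m/s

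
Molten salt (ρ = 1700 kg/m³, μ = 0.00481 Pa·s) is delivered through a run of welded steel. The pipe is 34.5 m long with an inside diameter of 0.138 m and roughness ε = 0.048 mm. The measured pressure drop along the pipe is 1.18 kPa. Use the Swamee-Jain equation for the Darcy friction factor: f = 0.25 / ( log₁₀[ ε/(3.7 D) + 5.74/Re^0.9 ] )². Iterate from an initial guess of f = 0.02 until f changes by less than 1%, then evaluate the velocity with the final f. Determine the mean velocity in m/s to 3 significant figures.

Rearranging Darcy-Weisbach: V = √(2·ΔP·D/(f·L·ρ)). With ε/D = 4.8e-05/0.138 = 0.000348, iterate starting from f = 0.02:
  f = 0.02 → V = √(2·1180·0.138/(0.02·34.5·1700)) = 0.5269 m/s; Re = ρVD/μ = 2.57e+04; f → 0.02522
  f = 0.02522 → V = 0.4692 m/s; Re = 2.289e+04; f → 0.02587
  f = 0.02587 → V = 0.4633 m/s; Re = 2.26e+04; f → 0.02594
Converged (Δf/f < 1%). With the final f = 0.02594: V = √(2·1180·0.138/(0.02594·34.5·1700)) = 0.4627 m/s.

V ≈ 0.463 m/s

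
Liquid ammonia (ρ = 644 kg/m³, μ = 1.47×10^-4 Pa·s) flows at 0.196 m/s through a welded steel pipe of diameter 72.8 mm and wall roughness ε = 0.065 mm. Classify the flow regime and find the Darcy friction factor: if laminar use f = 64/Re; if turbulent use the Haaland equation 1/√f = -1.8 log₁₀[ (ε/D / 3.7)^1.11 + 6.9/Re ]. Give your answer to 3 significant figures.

Re = ρVD/μ = 644·0.196·0.0728/0.000147 = 6.251e+04.
Re > 4000 → turbulent. ε/D = 6.5e-05/0.0728 = 0.000893; Haaland: 1/√f = -1.8 log₁₀[9.65e-05 + 0.00011] = 6.632, so f = 0.02274.

f ≈ 0.0227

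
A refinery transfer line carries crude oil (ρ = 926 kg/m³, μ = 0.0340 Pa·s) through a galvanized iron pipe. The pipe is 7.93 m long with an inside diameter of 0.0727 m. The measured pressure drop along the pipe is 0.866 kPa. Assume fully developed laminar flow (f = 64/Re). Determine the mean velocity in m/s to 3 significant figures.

V ≈ 0.530 m/s

For laminar flow, f = 64/Re with Re = ρVD/μ, so Darcy-Weisbach reduces to ΔP = 32μLV/D². Solving for V: V = ΔP·D²/(32μL) = 866·(0.0727)²/(32·0.034·7.93) = 0.5305 m/s.
Check: Re = ρVD/μ = 926·0.5305·0.0727/0.034 = 1050 < 2300, so the laminar assumption holds.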